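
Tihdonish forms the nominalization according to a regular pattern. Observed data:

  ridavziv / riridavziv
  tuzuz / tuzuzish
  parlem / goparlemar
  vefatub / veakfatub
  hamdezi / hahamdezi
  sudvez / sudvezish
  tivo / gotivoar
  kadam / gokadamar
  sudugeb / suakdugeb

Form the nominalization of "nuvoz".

nuvozish

sudvez and parlem both have last vowel 'e' yet inflect differently (sudvezish, goparlemar), so the last vowel is not what conditions the rule; the final letter is.
"nuvoz" ends in -z. The stems ending in -z (sudvez → sudvezish, tuzuz → tuzuzish) add -ish.
The other patterns: stems ending in -m or -o add go- … -ar around the stem; stems ending in -b insert -ak- after the first vowel; stems ending in -i or -v repeat the first consonant+vowel as a prefix.
So nuvoz → nuvozish.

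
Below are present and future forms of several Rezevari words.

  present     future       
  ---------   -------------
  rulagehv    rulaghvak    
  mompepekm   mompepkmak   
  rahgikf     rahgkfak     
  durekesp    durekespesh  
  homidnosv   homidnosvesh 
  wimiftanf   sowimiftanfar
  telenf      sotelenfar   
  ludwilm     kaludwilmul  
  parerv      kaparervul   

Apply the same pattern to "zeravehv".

rulagehv and homidnosv both end in -v yet inflect differently (rulaghvak, homidnosvesh), so the final letter is not what conditions the rule; the second-to-last letter is.
"zeravehv" has second-to-last letter 'h'. The one such stem in the data (rulagehv → rulaghvak) deletes the last vowel and adds -ak (as do mompepekm, rahgikf), so the same rule applies.
The other patterns: stems whose second-to-last letter is 's' add -esh; stems whose second-to-last letter is 'n' add so- … -ar around the stem; stems whose second-to-last letter is 'l' or 'r' add ka- … -ul around the stem.
So zeravehv → zeravhvak.

zeravhvak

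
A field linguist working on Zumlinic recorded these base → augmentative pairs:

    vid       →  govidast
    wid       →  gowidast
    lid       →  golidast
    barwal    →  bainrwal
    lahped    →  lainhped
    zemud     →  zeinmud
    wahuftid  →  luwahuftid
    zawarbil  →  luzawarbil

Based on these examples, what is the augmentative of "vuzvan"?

vuinzvan

"vuzvan" has 2 vowels. The stems with 2 vowels (barwal → bainrwal, lahped → lainhped, zemud → zeinmud) insert -in- after the first vowel.
The other patterns: stems with 1 vowel add go- … -ast around the stem; stems with 3 vowels add the prefix lu-.
So vuzvan → vuinzvan.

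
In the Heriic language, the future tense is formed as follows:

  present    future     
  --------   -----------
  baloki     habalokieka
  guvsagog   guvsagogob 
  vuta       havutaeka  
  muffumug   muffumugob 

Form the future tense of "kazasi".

hakazasieka

"kazasi" ends in a vowel. The stems ending in a vowel (baloki → habalokieka, vuta → havutaeka) add ha- … -eka around the stem.
The other pattern: stems ending in a consonant add -ob.
So kazasi → hakazasieka.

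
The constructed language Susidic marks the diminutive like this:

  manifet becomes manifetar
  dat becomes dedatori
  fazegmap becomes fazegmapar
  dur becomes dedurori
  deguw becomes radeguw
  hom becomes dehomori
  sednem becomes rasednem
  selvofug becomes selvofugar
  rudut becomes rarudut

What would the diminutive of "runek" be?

"runek" has 2 vowels. The stems with 2 vowels (sednem → rasednem, deguw → radeguw, rudut → rarudut) add the prefix ra-.
The other patterns: stems with 1 vowel add de- … -ori around the stem; stems with 3 vowels add -ar.
So runek → rarunek.

rarunek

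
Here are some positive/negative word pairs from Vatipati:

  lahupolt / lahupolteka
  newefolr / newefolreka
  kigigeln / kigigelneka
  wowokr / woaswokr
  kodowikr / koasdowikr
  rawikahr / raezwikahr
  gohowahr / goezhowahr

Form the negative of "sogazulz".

sogazulzeka

wowokr and newefolr both end in -r yet inflect differently (woaswokr, newefolreka), so the final letter is not what conditions the rule; the second-to-last letter is.
"sogazulz" has second-to-last letter 'l'. The stems whose second-to-last letter is 'l' (kigigeln → kigigelneka, lahupolt → lahupolteka, newefolr → newefolreka) add -eka.
The other patterns: stems whose second-to-last letter is 'k' insert -as- after the first vowel; stems whose second-to-last letter is 'h' insert -ez- after the first vowel.
So sogazulz → sogazulzeka.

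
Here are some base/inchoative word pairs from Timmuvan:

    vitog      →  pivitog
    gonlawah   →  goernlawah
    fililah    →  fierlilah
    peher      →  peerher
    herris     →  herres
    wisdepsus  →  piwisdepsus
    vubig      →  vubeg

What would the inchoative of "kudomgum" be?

pikudomgum

vitog and vubig both end in -g yet inflect differently (pivitog, vubeg), so the final letter is not what conditions the rule; the last vowel is.
"kudomgum" has last vowel 'u'. The one such stem in the data (wisdepsus → piwisdepsus) adds the prefix pi-, so the same rule applies.
The other patterns: stems whose last vowel is 'a' or 'e' insert -er- after the first vowel; stems whose last vowel is 'i' change the last vowel to 'e'.
So kudomgum → pikudomgum.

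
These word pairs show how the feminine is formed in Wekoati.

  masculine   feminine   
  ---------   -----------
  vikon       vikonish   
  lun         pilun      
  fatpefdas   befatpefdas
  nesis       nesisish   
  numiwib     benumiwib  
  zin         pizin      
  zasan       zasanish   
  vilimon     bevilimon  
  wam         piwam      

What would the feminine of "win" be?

piwin

zin and zasan both end in -n yet inflect differently (pizin, zasanish), so the final letter is not what conditions the rule; the number of vowels is.
"win" has 1 vowel. The stems with 1 vowel (zin → pizin, lun → pilun, wam → piwam) add the prefix pi-.
So win → piwin.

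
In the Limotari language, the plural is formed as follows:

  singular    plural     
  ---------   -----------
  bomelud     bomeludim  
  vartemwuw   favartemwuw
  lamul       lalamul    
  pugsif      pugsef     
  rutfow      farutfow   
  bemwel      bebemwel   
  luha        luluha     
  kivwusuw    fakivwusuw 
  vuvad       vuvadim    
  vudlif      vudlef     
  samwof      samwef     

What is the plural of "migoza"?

mimigoza

"migoza" ends in -a. The one such stem in the data (luha → luluha) repeats the first consonant+vowel as a prefix (as do lamul, bemwel), so the same rule applies.
The other patterns: stems ending in -f change the last vowel to 'e'; stems ending in -d add -im; stems ending in -w add the prefix fa-.
So migoza → mimigoza.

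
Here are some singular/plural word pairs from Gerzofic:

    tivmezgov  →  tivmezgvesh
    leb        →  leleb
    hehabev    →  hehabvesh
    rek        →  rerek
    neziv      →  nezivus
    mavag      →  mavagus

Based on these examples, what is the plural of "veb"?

neziv and hehabev both end in -v yet inflect differently (nezivus, hehabvesh), so the final letter is not what conditions the rule; the number of vowels is.
"veb" has 1 vowel. The stems with 1 vowel (rek → rerek, leb → leleb) repeat the first consonant+vowel as a prefix.
So veb → veveb.

veveb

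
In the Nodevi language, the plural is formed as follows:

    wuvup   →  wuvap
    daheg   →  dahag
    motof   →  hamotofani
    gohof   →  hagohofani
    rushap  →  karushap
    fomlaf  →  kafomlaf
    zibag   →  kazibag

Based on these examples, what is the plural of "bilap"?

"bilap" has last vowel 'a'. The stems whose last vowel is 'a' (rushap → karushap, fomlaf → kafomlaf, zibag → kazibag) add the prefix ka-.
So bilap → kabilap.

kabilap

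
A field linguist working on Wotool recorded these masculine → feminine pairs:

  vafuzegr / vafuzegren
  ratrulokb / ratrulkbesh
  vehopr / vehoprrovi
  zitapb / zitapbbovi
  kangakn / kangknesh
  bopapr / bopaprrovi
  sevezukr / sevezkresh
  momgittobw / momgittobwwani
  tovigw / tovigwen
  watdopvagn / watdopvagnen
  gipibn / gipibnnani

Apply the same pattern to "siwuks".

siwksesh

watdopvagn and kangakn both end in -n yet inflect differently (watdopvagnen, kangknesh), so the final letter is not what conditions the rule; the second-to-last letter is.
"siwuks" has second-to-last letter 'k'. The stems whose second-to-last letter is 'k' (ratrulokb → ratrulkbesh, kangakn → kangknesh, sevezukr → sevezkresh) delete the last vowel and add -esh.
The other patterns: stems whose second-to-last letter is 'g' add -en; stems whose second-to-last letter is 'p' double the final consonant and add -ovi; stems whose second-to-last letter is 'b' double the final consonant and add -ani.
So siwuks → siwksesh.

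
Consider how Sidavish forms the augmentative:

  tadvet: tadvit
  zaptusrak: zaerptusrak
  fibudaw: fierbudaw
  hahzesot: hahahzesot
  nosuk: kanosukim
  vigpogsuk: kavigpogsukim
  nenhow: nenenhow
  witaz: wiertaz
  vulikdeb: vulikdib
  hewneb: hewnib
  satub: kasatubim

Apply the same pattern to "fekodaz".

vulikdeb and satub both end in -b yet inflect differently (vulikdib, kasatubim), so the final letter is not what conditions the rule; the last vowel is.
"fekodaz" has last vowel 'a'. The stems whose last vowel is 'a' (zaptusrak → zaerptusrak, fibudaw → fierbudaw, witaz → wiertaz) insert -er- after the first vowel.
The other patterns: stems whose last vowel is 'e' change the last vowel to 'i'; stems whose last vowel is 'u' add ka- … -im around the stem; stems whose last vowel is 'o' repeat the first consonant+vowel as a prefix.
So fekodaz → feerkodaz.

feerkodaz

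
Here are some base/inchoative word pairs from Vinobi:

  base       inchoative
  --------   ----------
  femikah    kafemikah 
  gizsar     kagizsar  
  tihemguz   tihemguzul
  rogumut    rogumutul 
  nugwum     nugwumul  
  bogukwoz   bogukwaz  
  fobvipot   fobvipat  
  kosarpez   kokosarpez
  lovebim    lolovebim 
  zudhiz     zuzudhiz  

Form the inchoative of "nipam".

tihemguz and bogukwoz both end in -z yet inflect differently (tihemguzul, bogukwaz), so the final letter is not what conditions the rule; the last vowel is.
"nipam" has last vowel 'a'. The stems whose last vowel is 'a' (femikah → kafemikah, gizsar → kagizsar) add the prefix ka-.
So nipam → kanipam.

kanipam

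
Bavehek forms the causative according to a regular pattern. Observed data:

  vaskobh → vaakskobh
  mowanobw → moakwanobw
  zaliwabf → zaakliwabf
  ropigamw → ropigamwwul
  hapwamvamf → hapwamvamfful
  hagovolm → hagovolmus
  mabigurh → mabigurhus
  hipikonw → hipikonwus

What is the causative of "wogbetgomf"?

wogbetgomfful

mowanobw and ropigamw both end in -w yet inflect differently (moakwanobw, ropigamwwul), so the final letter is not what conditions the rule; the second-to-last letter is.
"wogbetgomf" has second-to-last letter 'm'. The stems whose second-to-last letter is 'm' (ropigamw → ropigamwwul, hapwamvamf → hapwamvamfful) double the final consonant and add -ul.
The other patterns: stems whose second-to-last letter is 'b' insert -ak- after the first vowel; stems whose second-to-last letter is 'l', 'n' or 'r' add -us.
So wogbetgomf → wogbetgomfful.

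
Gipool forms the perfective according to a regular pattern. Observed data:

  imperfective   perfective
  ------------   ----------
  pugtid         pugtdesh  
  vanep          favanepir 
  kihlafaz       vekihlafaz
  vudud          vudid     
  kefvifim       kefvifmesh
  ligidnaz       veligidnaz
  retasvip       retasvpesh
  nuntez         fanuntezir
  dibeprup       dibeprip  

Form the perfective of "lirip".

lirpesh

"lirip" has last vowel 'i'. The stems whose last vowel is 'i' (pugtid → pugtdesh, kefvifim → kefvifmesh, retasvip → retasvpesh) delete the last vowel and add -esh.
So lirip → lirpesh.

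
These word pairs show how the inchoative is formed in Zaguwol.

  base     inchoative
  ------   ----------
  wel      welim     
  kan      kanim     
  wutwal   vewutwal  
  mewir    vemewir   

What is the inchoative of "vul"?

wel and wutwal both end in -l yet inflect differently (welim, vewutwal), so the final letter is not what conditions the rule; the number of vowels is.
"vul" has 1 vowel. The stems with 1 vowel (wel → welim, kan → kanim) add -im.
The other pattern: stems with 2 vowels add the prefix ve-.
So vul → vulim.

vulim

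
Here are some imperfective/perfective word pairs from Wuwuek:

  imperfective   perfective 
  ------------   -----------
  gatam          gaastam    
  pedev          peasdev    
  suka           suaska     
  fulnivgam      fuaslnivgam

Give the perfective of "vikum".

Every pair shown (gatam → gaastam, pedev → peasdev, suka → suaska, …) follows the same rule: insert -as- after the first vowel.
So vikum → viaskum.

viaskum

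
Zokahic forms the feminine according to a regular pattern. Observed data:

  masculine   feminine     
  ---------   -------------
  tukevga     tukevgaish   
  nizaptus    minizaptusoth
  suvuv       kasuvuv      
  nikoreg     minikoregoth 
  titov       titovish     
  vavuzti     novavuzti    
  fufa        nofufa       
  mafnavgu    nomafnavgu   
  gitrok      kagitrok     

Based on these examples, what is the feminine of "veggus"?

suvuv and titov both end in -v yet inflect differently (kasuvuv, titovish), so the final letter is not what conditions the rule; the first letter is.
"veggus" begins with v-. The one such stem in the data (vavuzti → novavuzti) adds the prefix no-, so the same rule applies.
The other patterns: stems beginning with g- or s- add the prefix ka-; stems beginning with t- add -ish; stems beginning with n- add mi- … -oth around the stem.
So veggus → noveggus.

noveggus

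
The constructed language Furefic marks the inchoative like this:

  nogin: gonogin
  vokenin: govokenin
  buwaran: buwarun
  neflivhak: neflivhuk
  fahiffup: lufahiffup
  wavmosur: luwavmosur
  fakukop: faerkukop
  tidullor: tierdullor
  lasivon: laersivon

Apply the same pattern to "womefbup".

"womefbup" has last vowel 'u'. The stems whose last vowel is 'u' (fahiffup → lufahiffup, wavmosur → luwavmosur) add the prefix lu-.
The other patterns: stems whose last vowel is 'i' add the prefix go-; stems whose last vowel is 'a' change the last vowel to 'u'; stems whose last vowel is 'o' insert -er- after the first vowel.
So womefbup → luwomefbup.

luwomefbup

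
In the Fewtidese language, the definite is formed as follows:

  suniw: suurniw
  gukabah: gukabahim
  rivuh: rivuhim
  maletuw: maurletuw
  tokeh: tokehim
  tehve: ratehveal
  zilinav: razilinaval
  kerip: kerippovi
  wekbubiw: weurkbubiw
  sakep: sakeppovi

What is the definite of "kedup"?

keduppovi

"kedup" ends in -p. The stems ending in -p (kerip → kerippovi, sakep → sakeppovi) double the final consonant and add -ovi.
The other patterns: stems ending in -w insert -ur- after the first vowel; stems ending in -h add -im; stems ending in -e or -v add ra- … -al around the stem.
So kedup → keduppovi.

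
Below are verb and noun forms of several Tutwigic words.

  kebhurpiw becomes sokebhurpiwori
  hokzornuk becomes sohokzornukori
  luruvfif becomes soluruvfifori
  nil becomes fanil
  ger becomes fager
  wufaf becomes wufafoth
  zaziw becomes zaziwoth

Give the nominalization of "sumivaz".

zaziw and kebhurpiw both end in -w yet inflect differently (zaziwoth, sokebhurpiwori), so the final letter is not what conditions the rule; the number of vowels is.
"sumivaz" has 3 vowels. The stems with 3 vowels (hokzornuk → sohokzornukori, kebhurpiw → sokebhurpiwori, luruvfif → soluruvfifori) add so- … -ori around the stem.
The other patterns: stems with 1 vowel add the prefix fa-; stems with 2 vowels add -oth.
So sumivaz → sosumivazori.

sosumivazori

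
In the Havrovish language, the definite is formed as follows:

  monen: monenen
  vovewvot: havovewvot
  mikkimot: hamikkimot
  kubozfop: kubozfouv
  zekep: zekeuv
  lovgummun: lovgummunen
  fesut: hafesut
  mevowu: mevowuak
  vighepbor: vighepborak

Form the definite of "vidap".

kubozfop and vighepbor both have last vowel 'o' yet inflect differently (kubozfouv, vighepborak), so the last vowel is not what conditions the rule; the final letter is.
"vidap" ends in -p. The stems ending in -p (zekep → zekeuv, kubozfop → kubozfouv) drop the final letter and add -uv.
The other patterns: stems ending in -r or -u add -ak; stems ending in -t add the prefix ha-; stems ending in -n add -en.
So vidap → vidauv.

vidauv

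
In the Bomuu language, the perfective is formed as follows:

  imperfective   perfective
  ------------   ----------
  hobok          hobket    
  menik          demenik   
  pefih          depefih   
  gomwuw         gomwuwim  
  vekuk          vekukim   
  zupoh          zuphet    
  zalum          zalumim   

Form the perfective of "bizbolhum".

hobok and vekuk both end in -k yet inflect differently (hobket, vekukim), so the final letter is not what conditions the rule; the last vowel is.
"bizbolhum" has last vowel 'u'. The stems whose last vowel is 'u' (vekuk → vekukim, gomwuw → gomwuwim, zalum → zalumim) add -im.
The other patterns: stems whose last vowel is 'o' delete the last vowel and add -et; stems whose last vowel is 'i' add the prefix de-.
So bizbolhum → bizbolhumim.

bizbolhumim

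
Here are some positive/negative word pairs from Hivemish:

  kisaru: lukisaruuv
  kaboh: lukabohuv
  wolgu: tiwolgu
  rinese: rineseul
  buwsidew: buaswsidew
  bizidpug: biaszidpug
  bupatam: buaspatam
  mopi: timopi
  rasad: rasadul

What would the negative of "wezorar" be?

tiwezorar

"wezorar" begins with w-. The one such stem in the data (wolgu → tiwolgu) adds the prefix ti-, so the same rule applies.
So wezorar → tiwezorar.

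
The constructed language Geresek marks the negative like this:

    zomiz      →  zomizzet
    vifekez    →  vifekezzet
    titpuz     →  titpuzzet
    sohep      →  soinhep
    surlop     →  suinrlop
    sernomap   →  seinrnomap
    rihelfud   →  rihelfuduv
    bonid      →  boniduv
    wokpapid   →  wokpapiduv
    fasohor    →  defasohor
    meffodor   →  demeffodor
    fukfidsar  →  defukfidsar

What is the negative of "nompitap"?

noinmpitap

vifekez and sohep both have last vowel 'e' yet inflect differently (vifekezzet, soinhep), so the last vowel is not what conditions the rule; the final letter is.
"nompitap" ends in -p. The stems ending in -p (sohep → soinhep, surlop → suinrlop, sernomap → seinrnomap) insert -in- after the first vowel.
So nompitap → noinmpitap.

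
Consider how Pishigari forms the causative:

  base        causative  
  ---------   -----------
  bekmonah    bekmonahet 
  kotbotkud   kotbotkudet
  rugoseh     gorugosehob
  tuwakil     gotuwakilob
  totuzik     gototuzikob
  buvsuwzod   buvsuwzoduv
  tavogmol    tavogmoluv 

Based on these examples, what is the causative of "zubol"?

"zubol" has last vowel 'o'. The stems whose last vowel is 'o' (buvsuwzod → buvsuwzoduv, tavogmol → tavogmoluv) add -uv.
The other patterns: stems whose last vowel is 'a' or 'u' add -et; stems whose last vowel is 'e' or 'i' add go- … -ob around the stem.
So zubol → zuboluv.

zuboluv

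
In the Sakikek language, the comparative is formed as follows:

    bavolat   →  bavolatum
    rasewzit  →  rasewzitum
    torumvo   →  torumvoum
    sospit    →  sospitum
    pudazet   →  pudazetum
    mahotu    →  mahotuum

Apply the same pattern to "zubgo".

Every pair shown (bavolat → bavolatum, rasewzit → rasewzitum, torumvo → torumvoum, …) follows the same rule: add -um.
So zubgo → zubgoum.

zubgoum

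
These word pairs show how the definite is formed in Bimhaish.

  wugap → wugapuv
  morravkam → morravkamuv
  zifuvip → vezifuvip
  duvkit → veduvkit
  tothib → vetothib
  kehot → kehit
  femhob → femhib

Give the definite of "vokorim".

vevokorim

wugap and zifuvip both end in -p yet inflect differently (wugapuv, vezifuvip), so the final letter is not what conditions the rule; the last vowel is.
"vokorim" has last vowel 'i'. The stems whose last vowel is 'i' (zifuvip → vezifuvip, duvkit → veduvkit, tothib → vetothib) add the prefix ve-.
So vokorim → vevokorim.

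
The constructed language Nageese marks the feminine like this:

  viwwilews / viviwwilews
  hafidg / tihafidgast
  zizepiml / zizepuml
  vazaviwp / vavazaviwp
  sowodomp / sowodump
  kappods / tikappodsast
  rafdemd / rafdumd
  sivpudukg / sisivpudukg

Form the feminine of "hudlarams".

sivpudukg and hafidg both end in -g yet inflect differently (sisivpudukg, tihafidgast), so the final letter is not what conditions the rule; the second-to-last letter is.
"hudlarams" has second-to-last letter 'm'. The stems whose second-to-last letter is 'm' (zizepiml → zizepuml, rafdemd → rafdumd, sowodomp → sowodump) change the last vowel to 'u'.
The other patterns: stems whose second-to-last letter is 'k' or 'w' repeat the first consonant+vowel as a prefix; stems whose second-to-last letter is 'd' add ti- … -ast around the stem.
So hudlarams → hudlarums.

hudlarums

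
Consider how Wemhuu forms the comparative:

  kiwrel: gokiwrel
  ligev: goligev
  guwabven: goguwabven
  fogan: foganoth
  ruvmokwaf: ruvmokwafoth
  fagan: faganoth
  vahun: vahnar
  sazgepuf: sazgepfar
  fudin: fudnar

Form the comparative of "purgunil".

purgunlar

"purgunil" has last vowel 'i'. The one such stem in the data (fudin → fudnar) deletes the last vowel and adds -ar (as do vahun, sazgepuf), so the same rule applies.
The other patterns: stems whose last vowel is 'e' add the prefix go-; stems whose last vowel is 'a' add -oth.
So purgunil → purgunlar.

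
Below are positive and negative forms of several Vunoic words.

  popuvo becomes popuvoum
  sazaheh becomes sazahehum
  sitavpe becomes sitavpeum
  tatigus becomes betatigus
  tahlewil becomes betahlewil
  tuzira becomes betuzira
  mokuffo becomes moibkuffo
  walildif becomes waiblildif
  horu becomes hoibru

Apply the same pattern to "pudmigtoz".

popuvo and mokuffo both end in -o yet inflect differently (popuvoum, moibkuffo), so the final letter is not what conditions the rule; the first letter is.
"pudmigtoz" begins with p-. The one such stem in the data (popuvo → popuvoum) adds -um, so the same rule applies.
So pudmigtoz → pudmigtozum.

pudmigtozum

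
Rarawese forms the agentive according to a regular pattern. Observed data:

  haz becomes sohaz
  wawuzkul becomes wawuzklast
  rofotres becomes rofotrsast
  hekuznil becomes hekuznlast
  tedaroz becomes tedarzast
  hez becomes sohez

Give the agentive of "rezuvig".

rezuvgast

"rezuvig" has 3 vowels. The stems with 3 vowels (rofotres → rofotrsast, hekuznil → hekuznlast, wawuzkul → wawuzklast) delete the last vowel and add -ast.
So rezuvig → rezuvgast.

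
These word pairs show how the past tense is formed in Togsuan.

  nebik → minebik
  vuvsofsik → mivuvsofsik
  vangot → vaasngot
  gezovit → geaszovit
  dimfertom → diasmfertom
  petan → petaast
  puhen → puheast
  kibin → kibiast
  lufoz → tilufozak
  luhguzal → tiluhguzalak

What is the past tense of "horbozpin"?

nebik and gezovit both have last vowel 'i' yet inflect differently (minebik, geaszovit), so the last vowel is not what conditions the rule; the final letter is.
"horbozpin" ends in -n. The stems ending in -n (petan → petaast, puhen → puheast, kibin → kibiast) drop the final letter and add -ast.
The other patterns: stems ending in -k add the prefix mi-; stems ending in -m or -t insert -as- after the first vowel; stems ending in -l or -z add ti- … -ak around the stem.
So horbozpin → horbozpiast.

horbozpiast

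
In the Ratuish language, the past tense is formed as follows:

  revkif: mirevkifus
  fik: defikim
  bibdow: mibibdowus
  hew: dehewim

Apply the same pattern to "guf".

"guf" has 1 vowel. The stems with 1 vowel (hew → dehewim, fik → defikim) add de- … -im around the stem.
The other pattern: stems with 2 vowels add mi- … -us around the stem.
So guf → degufim.

degufim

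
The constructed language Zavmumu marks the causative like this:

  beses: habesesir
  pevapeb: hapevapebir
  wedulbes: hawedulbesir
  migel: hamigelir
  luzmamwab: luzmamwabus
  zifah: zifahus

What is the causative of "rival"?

pevapeb and luzmamwab both end in -b yet inflect differently (hapevapebir, luzmamwabus), so the final letter is not what conditions the rule; the last vowel is.
"rival" has last vowel 'a'. The stems whose last vowel is 'a' (luzmamwab → luzmamwabus, zifah → zifahus) add -us.
So rival → rivalus.

rivalus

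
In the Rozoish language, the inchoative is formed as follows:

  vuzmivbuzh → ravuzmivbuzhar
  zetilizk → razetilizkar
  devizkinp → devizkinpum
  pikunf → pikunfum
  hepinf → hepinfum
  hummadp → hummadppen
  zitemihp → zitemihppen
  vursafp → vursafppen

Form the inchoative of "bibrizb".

rabibrizbar

"bibrizb" has second-to-last letter 'z'. The stems whose second-to-last letter is 'z' (vuzmivbuzh → ravuzmivbuzhar, zetilizk → razetilizkar) add ra- … -ar around the stem.
The other patterns: stems whose second-to-last letter is 'n' add -um; stems whose second-to-last letter is 'd', 'f' or 'h' double the final consonant and add -en.
So bibrizb → rabibrizbar.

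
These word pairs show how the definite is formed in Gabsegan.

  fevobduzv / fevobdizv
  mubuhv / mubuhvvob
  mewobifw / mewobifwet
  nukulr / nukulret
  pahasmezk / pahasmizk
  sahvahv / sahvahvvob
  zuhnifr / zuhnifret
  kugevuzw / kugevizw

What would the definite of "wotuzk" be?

"wotuzk" has second-to-last letter 'z'. The stems whose second-to-last letter is 'z' (pahasmezk → pahasmizk, kugevuzw → kugevizw, fevobduzv → fevobdizv) change the last vowel to 'i'.
The other patterns: stems whose second-to-last letter is 'h' double the final consonant and add -ob; stems whose second-to-last letter is 'f' or 'l' add -et.
So wotuzk → wotizk.

wotizk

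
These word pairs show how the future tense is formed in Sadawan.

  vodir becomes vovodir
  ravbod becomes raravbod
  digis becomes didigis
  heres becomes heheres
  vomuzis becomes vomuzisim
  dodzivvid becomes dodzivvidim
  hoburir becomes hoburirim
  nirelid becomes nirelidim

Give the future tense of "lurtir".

lulurtir

heres and vomuzis both end in -s yet inflect differently (heheres, vomuzisim), so the final letter is not what conditions the rule; the number of vowels is.
"lurtir" has 2 vowels. The stems with 2 vowels (ravbod → raravbod, heres → heheres, vodir → vovodir) repeat the first consonant+vowel as a prefix.
So lurtir → lulurtir.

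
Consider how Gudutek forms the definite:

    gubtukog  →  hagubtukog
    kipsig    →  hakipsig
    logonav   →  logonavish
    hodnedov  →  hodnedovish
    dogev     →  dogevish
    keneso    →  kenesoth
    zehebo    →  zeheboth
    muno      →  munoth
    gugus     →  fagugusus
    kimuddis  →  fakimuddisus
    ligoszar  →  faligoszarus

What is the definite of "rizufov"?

gubtukog and hodnedov both have last vowel 'o' yet inflect differently (hagubtukog, hodnedovish), so the last vowel is not what conditions the rule; the final letter is.
"rizufov" ends in -v. The stems ending in -v (logonav → logonavish, hodnedov → hodnedovish, dogev → dogevish) add -ish.
The other patterns: stems ending in -g add the prefix ha-; stems ending in -o drop the final letter and add -oth; stems ending in -r or -s add fa- … -us around the stem.
So rizufov → rizufovish.

rizufovish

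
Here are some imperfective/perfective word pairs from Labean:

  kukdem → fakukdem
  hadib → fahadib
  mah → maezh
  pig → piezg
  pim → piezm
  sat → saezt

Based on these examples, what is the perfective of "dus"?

duezs

"dus" has 1 vowel. The stems with 1 vowel (pim → piezm, pig → piezg, mah → maezh) insert -ez- after the first vowel.
The other pattern: stems with 2 vowels add the prefix fa-.
So dus → duezs.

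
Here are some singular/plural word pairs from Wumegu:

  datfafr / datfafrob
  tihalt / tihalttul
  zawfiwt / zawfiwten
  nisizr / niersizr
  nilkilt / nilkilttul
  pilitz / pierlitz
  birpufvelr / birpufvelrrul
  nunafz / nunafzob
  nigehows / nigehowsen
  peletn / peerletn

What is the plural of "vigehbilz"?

vigehbilzzul

zawfiwt and tihalt both end in -t yet inflect differently (zawfiwten, tihalttul), so the final letter is not what conditions the rule; the second-to-last letter is.
"vigehbilz" has second-to-last letter 'l'. The stems whose second-to-last letter is 'l' (tihalt → tihalttul, birpufvelr → birpufvelrrul, nilkilt → nilkilttul) double the final consonant and add -ul.
So vigehbilz → vigehbilzzul.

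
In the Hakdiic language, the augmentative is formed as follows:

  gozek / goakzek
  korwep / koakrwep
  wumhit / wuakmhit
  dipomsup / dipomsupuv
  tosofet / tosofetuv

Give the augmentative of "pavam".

korwep and dipomsup both end in -p yet inflect differently (koakrwep, dipomsupuv), so the final letter is not what conditions the rule; the number of vowels is.
"pavam" has 2 vowels. The stems with 2 vowels (gozek → goakzek, korwep → koakrwep, wumhit → wuakmhit) insert -ak- after the first vowel.
So pavam → paakvam.

paakvam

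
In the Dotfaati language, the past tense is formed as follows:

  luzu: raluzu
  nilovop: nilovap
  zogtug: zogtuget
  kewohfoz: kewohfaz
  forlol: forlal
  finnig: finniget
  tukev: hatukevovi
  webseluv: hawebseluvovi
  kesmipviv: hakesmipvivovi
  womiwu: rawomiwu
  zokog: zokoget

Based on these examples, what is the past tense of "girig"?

giriget

"girig" ends in -g. The stems ending in -g (zogtug → zogtuget, zokog → zokoget, finnig → finniget) add -et.
The other patterns: stems ending in -u add the prefix ra-; stems ending in -v add ha- … -ovi around the stem; stems ending in -l, -p or -z change the last vowel to 'a'.
So girig → giriget.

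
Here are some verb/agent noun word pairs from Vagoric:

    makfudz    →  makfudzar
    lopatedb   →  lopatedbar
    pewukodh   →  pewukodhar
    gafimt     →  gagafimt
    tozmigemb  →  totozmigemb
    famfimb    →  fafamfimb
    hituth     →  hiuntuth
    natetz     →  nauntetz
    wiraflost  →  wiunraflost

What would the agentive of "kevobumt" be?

kekevobumt

lopatedb and tozmigemb both end in -b yet inflect differently (lopatedbar, totozmigemb), so the final letter is not what conditions the rule; the second-to-last letter is.
"kevobumt" has second-to-last letter 'm'. The stems whose second-to-last letter is 'm' (gafimt → gagafimt, tozmigemb → totozmigemb, famfimb → fafamfimb) repeat the first consonant+vowel as a prefix.
So kevobumt → kekevobumt.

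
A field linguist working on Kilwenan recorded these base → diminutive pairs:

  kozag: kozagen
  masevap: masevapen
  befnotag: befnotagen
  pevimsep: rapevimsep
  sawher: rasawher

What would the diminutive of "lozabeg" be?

ralozabeg

masevap and pevimsep both end in -p yet inflect differently (masevapen, rapevimsep), so the final letter is not what conditions the rule; the last vowel is.
"lozabeg" has last vowel 'e'. The stems whose last vowel is 'e' (pevimsep → rapevimsep, sawher → rasawher) add the prefix ra-.
The other pattern: stems whose last vowel is 'a' add -en.
So lozabeg → ralozabeg.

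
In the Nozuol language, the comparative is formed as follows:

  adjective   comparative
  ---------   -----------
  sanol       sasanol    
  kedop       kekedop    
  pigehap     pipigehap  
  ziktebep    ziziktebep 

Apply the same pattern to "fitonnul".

fifitonnul

Every pair shown (sanol → sasanol, kedop → kekedop, pigehap → pipigehap, …) follows the same rule: repeat the first consonant+vowel as a prefix.
So fitonnul → fifitonnul.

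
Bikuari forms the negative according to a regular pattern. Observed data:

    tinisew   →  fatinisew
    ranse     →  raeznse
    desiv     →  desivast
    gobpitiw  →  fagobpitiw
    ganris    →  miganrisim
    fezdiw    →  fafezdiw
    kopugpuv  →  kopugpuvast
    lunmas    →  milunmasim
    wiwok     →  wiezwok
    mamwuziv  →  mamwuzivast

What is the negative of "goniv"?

gonivast

fezdiw and desiv both have last vowel 'i' yet inflect differently (fafezdiw, desivast), so the last vowel is not what conditions the rule; the final letter is.
"goniv" ends in -v. The stems ending in -v (desiv → desivast, kopugpuv → kopugpuvast, mamwuziv → mamwuzivast) add -ast.
So goniv → gonivast.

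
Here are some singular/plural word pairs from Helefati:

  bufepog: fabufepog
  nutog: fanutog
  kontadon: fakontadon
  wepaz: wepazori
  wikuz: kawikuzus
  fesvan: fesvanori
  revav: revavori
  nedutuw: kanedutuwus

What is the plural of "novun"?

"novun" has last vowel 'u'. The stems whose last vowel is 'u' (wikuz → kawikuzus, nedutuw → kanedutuwus) add ka- … -us around the stem.
So novun → kanovunus.

kanovunus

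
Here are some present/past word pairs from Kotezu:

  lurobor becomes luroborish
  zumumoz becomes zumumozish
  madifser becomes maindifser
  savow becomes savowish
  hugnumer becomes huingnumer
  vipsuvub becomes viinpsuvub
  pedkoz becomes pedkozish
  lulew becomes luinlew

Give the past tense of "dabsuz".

lurobor and madifser both end in -r yet inflect differently (luroborish, maindifser), so the final letter is not what conditions the rule; the last vowel is.
"dabsuz" has last vowel 'u'. The one such stem in the data (vipsuvub → viinpsuvub) inserts -in- after the first vowel (as do madifser, lulew), so the same rule applies.
So dabsuz → dainbsuz.

dainbsuz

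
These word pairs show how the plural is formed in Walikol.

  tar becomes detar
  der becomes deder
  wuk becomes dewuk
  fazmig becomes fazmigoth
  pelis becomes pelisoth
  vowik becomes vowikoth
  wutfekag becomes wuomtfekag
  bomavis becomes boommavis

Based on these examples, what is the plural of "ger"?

deger

"ger" has 1 vowel. The stems with 1 vowel (tar → detar, der → deder, wuk → dewuk) add the prefix de-.
The other patterns: stems with 2 vowels add -oth; stems with 3 vowels insert -om- after the first vowel.
So ger → deger.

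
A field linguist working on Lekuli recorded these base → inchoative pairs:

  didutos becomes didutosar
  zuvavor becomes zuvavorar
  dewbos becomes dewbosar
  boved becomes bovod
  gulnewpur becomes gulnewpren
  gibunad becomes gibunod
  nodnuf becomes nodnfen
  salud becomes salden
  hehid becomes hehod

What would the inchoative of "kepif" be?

gulnewpur and zuvavor both end in -r yet inflect differently (gulnewpren, zuvavorar), so the final letter is not what conditions the rule; the last vowel is.
"kepif" has last vowel 'i'. The one such stem in the data (hehid → hehod) changes the last vowel to 'o' (as do gibunad, boved), so the same rule applies.
The other patterns: stems whose last vowel is 'u' delete the last vowel and add -en; stems whose last vowel is 'o' add -ar.
So kepif → kepof.

kepof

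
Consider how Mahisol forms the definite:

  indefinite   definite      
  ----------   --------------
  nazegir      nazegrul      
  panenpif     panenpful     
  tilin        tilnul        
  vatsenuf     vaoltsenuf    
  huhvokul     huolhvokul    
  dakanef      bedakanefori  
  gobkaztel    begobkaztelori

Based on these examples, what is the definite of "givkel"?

begivkelori

panenpif and vatsenuf both end in -f yet inflect differently (panenpful, vaoltsenuf), so the final letter is not what conditions the rule; the last vowel is.
"givkel" has last vowel 'e'. The stems whose last vowel is 'e' (dakanef → bedakanefori, gobkaztel → begobkaztelori) add be- … -ori around the stem.
So givkel → begivkelori.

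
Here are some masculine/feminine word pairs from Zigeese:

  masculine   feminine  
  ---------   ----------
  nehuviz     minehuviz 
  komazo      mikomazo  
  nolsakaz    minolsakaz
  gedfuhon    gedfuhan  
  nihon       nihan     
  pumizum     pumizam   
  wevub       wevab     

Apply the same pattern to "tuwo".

komazo and gedfuhon both have last vowel 'o' yet inflect differently (mikomazo, gedfuhan), so the last vowel is not what conditions the rule; the final letter is.
"tuwo" ends in -o. The one such stem in the data (komazo → mikomazo) adds the prefix mi-, so the same rule applies.
The other pattern: stems ending in -b, -m or -n change the last vowel to 'a'.
So tuwo → mituwo.

mituwo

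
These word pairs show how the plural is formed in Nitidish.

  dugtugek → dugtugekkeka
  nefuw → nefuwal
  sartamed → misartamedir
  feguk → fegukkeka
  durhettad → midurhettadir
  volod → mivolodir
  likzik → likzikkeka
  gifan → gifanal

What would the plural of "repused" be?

dugtugek and sartamed both have last vowel 'e' yet inflect differently (dugtugekkeka, misartamedir), so the last vowel is not what conditions the rule; the final letter is.
"repused" ends in -d. The stems ending in -d (durhettad → midurhettadir, sartamed → misartamedir, volod → mivolodir) add mi- … -ir around the stem.
So repused → mirepusedir.

mirepusedir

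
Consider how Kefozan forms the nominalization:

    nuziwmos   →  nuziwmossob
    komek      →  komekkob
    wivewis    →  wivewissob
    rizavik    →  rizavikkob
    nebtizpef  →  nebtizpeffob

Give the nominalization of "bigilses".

Every pair shown (nuziwmos → nuziwmossob, komek → komekkob, wivewis → wivewissob, …) follows the same rule: double the final consonant and add -ob.
So bigilses → bigilsessob.

bigilsessob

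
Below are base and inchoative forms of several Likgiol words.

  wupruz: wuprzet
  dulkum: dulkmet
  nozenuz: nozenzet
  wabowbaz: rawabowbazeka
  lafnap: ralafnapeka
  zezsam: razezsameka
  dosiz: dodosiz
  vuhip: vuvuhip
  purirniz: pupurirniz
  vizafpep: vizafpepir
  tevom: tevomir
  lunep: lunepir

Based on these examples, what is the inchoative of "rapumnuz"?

wupruz and wabowbaz both end in -z yet inflect differently (wuprzet, rawabowbazeka), so the final letter is not what conditions the rule; the last vowel is.
"rapumnuz" has last vowel 'u'. The stems whose last vowel is 'u' (wupruz → wuprzet, dulkum → dulkmet, nozenuz → nozenzet) delete the last vowel and add -et.
So rapumnuz → rapumnzet.

rapumnzet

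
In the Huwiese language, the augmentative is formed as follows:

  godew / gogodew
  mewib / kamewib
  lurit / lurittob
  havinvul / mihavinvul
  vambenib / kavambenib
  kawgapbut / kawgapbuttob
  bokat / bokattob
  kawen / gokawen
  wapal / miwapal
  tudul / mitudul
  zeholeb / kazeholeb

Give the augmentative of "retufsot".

retufsottob

lurit and vambenib both have last vowel 'i' yet inflect differently (lurittob, kavambenib), so the last vowel is not what conditions the rule; the final letter is.
"retufsot" ends in -t. The stems ending in -t (lurit → lurittob, kawgapbut → kawgapbuttob, bokat → bokattob) double the final consonant and add -ob.
So retufsot → retufsottob.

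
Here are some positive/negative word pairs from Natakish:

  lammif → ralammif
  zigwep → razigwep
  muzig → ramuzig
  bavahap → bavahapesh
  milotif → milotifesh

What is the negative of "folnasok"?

zigwep and bavahap both end in -p yet inflect differently (razigwep, bavahapesh), so the final letter is not what conditions the rule; the number of vowels is.
"folnasok" has 3 vowels. The stems with 3 vowels (bavahap → bavahapesh, milotif → milotifesh) add -esh.
So folnasok → folnasokesh.

folnasokesh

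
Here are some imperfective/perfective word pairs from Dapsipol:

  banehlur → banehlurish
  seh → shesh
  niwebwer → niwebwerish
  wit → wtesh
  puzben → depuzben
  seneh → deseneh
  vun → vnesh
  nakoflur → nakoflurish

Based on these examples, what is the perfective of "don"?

dnesh

seh and seneh both end in -h yet inflect differently (shesh, deseneh), so the final letter is not what conditions the rule; the number of vowels is.
"don" has 1 vowel. The stems with 1 vowel (wit → wtesh, vun → vnesh, seh → shesh) delete the last vowel and add -esh.
So don → dnesh.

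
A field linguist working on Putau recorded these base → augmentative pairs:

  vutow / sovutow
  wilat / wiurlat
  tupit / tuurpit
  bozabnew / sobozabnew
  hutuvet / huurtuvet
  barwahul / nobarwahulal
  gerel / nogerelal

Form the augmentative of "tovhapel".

notovhapelal

hutuvet and gerel both have last vowel 'e' yet inflect differently (huurtuvet, nogerelal), so the last vowel is not what conditions the rule; the final letter is.
"tovhapel" ends in -l. The stems ending in -l (barwahul → nobarwahulal, gerel → nogerelal) add no- … -al around the stem.
The other patterns: stems ending in -t insert -ur- after the first vowel; stems ending in -w add the prefix so-.
So tovhapel → notovhapelal.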